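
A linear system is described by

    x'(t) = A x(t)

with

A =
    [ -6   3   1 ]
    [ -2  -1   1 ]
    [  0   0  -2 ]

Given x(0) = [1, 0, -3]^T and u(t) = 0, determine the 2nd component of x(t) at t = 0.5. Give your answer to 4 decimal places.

-0.6098

det(sI - A) = s^3 - (tr A)s^2 + (M11 + M22 + M33)s - det A, where Mii is the 2×2 principal minor of A obtained by deleting row i and column i.
tr A = (-6) + (-1) + (-2) = -9; M11 = (-1)·(-2) - 1·0 = 2 - 0 = 2; M22 = (-6)·(-2) - 1·0 = 12 - 0 = 12; M33 = (-6)·(-1) - 3·(-2) = 6 - (-6) = 12; sum of minors = 26.
det A = (-6)·((-1)·(-2) - 1·0) - 3·((-2)·(-2) - 1·0) + 1·((-2)·0 - (-1)·0) = (-6)·2 - 3·4 + 1·0 = -24.
So p(s) = det(sI - A) = s^3 + 9s^2 + 26s + 24.
Rational-root test: any integer root divides 24. Testing small divisors, s = -2 works: p(-2) = -8 + 36 + (-52) + 24 = 0, so (s + 2) is a factor.
Dividing, p(s) = (s + 2)(s^2 + 7s + 12).
Factor s^2 + 7s + 12: two numbers with sum -7 and product 12 are -3 and -4, so s^2 + 7s + 12 = (s + 3)(s + 4).
Hence p(s) = (s + 2) (s + 3) (s + 4), with roots -4, -3, -2.
The eigenvalues -4, -3, -2 are distinct and real, so A is diagonalisable and x(t) = e^{At} x(0) = V diag(e^{λ_i t}) V^{-1} x(0), where the columns of V are the eigenvectors.
λ = -4: A - (-4)I = [[-2, 3, 1], [-2, 3, 1], [0, 0, 2]]. v must be orthogonal to every row; (row 1) × (row 3) = [6, 4, 0], so take v_1 = [3, 2, 0]^T.
λ = -3: A - (-3)I = [[-3, 3, 1], [-2, 2, 1], [0, 0, 1]]. v must be orthogonal to every row; (row 1) × (row 2) = [1, 1, 0], so take v_2 = [1, 1, 0]^T.
λ = -2: A - (-2)I = [[-4, 3, 1], [-2, 1, 1], [0, 0, 0]]. v must be orthogonal to every row; (row 1) × (row 2) = [2, 2, 2], so take v_3 = [1, 1, 1]^T.
V = [v_1 v_2 v_3] = [[3, 1, 1], [2, 1, 1], [0, 0, 1]] has det V = 1, so V^{-1} = adj(V)/det V = [[1, -1, 0], [-2, 3, -1], [0, 0, 1]].
Modal coordinates z(0) = V^{-1} x(0): 1·1 + (-1)·0 + 0·(-3) = 1; (-2)·1 + 3·0 + (-1)·(-3) = 1; 0·1 + 0·0 + 1·(-3) = -3; so z(0) = [1, 1, -3]^T.
x_2(t) = Σ_i (v_i)_2 · z_i(0) · e^{λ_i t} (row 2 of V times the modal terms).
x_2(0.5) = 2·1·e^{-4·0.5} + 1·1·e^{-3·0.5} + 1·(-3)·e^{-2·0.5} = 2·0.135335 + 1·0.223130 + (-3)·0.367879 = -0.6098.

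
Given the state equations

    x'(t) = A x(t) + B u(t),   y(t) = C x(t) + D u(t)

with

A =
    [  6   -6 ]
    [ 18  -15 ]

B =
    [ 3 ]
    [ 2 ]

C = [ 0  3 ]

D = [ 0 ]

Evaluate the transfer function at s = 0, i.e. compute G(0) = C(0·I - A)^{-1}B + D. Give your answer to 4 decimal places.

G(0) = C(-A)^{-1}B + D = -C A^{-1} B + D.
det A = 18, so A^{-1} = (1/18)·adj(A) = [[-5/6, 1/3], [-1, 1/3]]
A^{-1} B = [-11/6, -7/3]^T
C A^{-1} B = -7
G(0) = D - C A^{-1} B = 0 - (-7) = 7

7.0000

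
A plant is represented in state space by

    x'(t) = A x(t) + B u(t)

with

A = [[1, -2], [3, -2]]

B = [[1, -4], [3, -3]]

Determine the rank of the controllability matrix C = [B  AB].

AB = [[-5, 2], [-3, -6]]
Controllability matrix C = [B  AB] = [[1, -4, -5, 2], [3, -3, -3, -6]]
Take the 2×2 submatrix of C formed by columns 1, 2: [[1, -4], [3, -3]]. Its determinant is 1·(-3) - (-4)·3 = -3 - (-12) = 9 ≠ 0.
So rank(C) ≥ 2; since C has 2 rows, rank(C) = 2.
rank(C) = 2 = n, so the pair (A, B) is completely controllable.

2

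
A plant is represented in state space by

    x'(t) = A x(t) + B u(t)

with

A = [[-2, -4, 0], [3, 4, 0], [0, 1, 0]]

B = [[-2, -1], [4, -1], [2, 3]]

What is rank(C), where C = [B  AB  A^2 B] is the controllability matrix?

3

AB = [[-12, 6], [10, -7], [4, -1]]
A^2B = [[-16, 16], [4, -10], [10, -7]]
Controllability matrix C = [B  AB  A^2B] = [[-2, -1, -12, 6, -16, 16], [4, -1, 10, -7, 4, -10], [2, 3, 4, -1, 10, -7]]
Take the 3×3 submatrix of C formed by columns 1, 2, 3: [[-2, -1, -12], [4, -1, 10], [2, 3, 4]]. Its determinant is (-2)·((-1)·4 - 10·3) - (-1)·(4·4 - 10·2) + (-12)·(4·3 - (-1)·2) = (-2)·(-34) - (-1)·(-4) + (-12)·14 = -104 ≠ 0.
So rank(C) ≥ 3; since C has 3 rows, rank(C) = 3.
rank(C) = 3 = n, so the pair (A, B) is completely controllable.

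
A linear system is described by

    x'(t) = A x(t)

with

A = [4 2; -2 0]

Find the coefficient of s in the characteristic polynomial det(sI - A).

-4

For a 2×2 matrix, det(sI - A) = s^2 - (tr A)s + det A.
tr A = 4, det A = 4.
So p(s) = s^2 - 4s + 4.
The coefficient of s is -4.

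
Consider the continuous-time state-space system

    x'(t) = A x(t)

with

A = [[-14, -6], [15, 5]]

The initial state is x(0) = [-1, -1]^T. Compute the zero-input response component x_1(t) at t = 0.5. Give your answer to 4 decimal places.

det(sI - A) = s^2 - (tr A)s + det A, with tr A = (-14) + 5 = -9 and det A = (-14)·5 - (-6)·15 = -70 - (-90) = 20.
So p(s) = det(sI - A) = s^2 + 9s + 20.
Factor s^2 + 9s + 20: two numbers with sum -9 and product 20 are -4 and -5, so s^2 + 9s + 20 = (s + 4)(s + 5).
Hence p(s) = (s + 4) (s + 5), with roots -5, -4.
The eigenvalues -5, -4 are distinct and real, so A is diagonalisable and x(t) = e^{At} x(0) = V diag(e^{λ_i t}) V^{-1} x(0), where the columns of V are the eigenvectors.
λ = -5: A - (-5)I = [[-9, -6], [15, 10]]. Row 1 gives (-9)·v1 + (-6)·v2 = 0, so take v_1 = [2, -3]^T.
λ = -4: A - (-4)I = [[-10, -6], [15, 9]]. Row 1 gives (-10)·v1 + (-6)·v2 = 0, so take v_2 = [-3, 5]^T.
V = [v_1 v_2] = [[2, -3], [-3, 5]] has det V = 1, so V^{-1} = adj(V)/det V = [[5, 3], [3, 2]].
Modal coordinates z(0) = V^{-1} x(0): 5·(-1) + 3·(-1) = -8; 3·(-1) + 2·(-1) = -5; so z(0) = [-8, -5]^T.
x_1(t) = Σ_i (v_i)_1 · z_i(0) · e^{λ_i t} (row 1 of V times the modal terms).
x_1(0.5) = 2·(-8)·e^{-5·0.5} + (-3)·(-5)·e^{-4·0.5} = (-16)·0.082085 + 15·0.135335 = 0.7167.

0.7167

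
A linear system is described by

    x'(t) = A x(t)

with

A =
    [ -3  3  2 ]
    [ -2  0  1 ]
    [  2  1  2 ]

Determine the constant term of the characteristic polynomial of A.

Expand det(sI - A) for the 3×3 matrix.
p(s) = s^3 + s^2 - 5s - 17.
(Check: constant term = det(-A) = (-1)^3 det A = -17; coefficient of s^2 = -tr A = 1.)
The constant term is -17.

-17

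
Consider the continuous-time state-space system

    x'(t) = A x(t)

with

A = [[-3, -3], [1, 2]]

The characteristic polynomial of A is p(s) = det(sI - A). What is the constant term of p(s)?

-3

For a 2×2 matrix, det(sI - A) = s^2 - (tr A)s + det A.
tr A = -1, det A = -3.
So p(s) = s^2 + s - 3.
The constant term is -3.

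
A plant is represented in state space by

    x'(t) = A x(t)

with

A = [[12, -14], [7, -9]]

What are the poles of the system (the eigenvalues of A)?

det(sI - A) = s^2 - (tr A)s + det A, with tr A = 12 + (-9) = 3 and det A = 12·(-9) - (-14)·7 = -108 - (-98) = -10.
So p(s) = det(sI - A) = s^2 - 3s - 10.
Factor s^2 - 3s - 10: two numbers with sum 3 and product -10 are 5 and -2, so s^2 - 3s - 10 = (s - 5)(s + 2).
Hence p(s) = (s - 5) (s + 2), with roots -2, 5.
At least one eigenvalue has non-negative real part, so the system is not asymptotically stable.

-2, 5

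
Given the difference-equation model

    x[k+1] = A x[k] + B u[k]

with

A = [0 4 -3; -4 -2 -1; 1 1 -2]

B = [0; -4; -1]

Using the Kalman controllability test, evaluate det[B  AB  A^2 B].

AB = [[-13], [9], [-2]]
A^2B = [[42], [36], [0]]
Controllability matrix C = [B  AB  A^2B] = [[0, -13, 42], [-4, 9, 36], [-1, -2, 0]]
Expanding along the first row, det(C) = 0·(9·0 - 36·(-2)) - (-13)·((-4)·0 - 36·(-1)) + 42·((-4)·(-2) - 9·(-1)) = 0·72 - (-13)·36 + 42·17 = 1182
Since det(C) ≠ 0, rank(C) = 3 and the system is completely controllable.

1182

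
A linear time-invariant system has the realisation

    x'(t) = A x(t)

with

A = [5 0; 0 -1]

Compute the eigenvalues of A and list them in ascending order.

det(sI - A) = s^2 - (tr A)s + det A, with tr A = 5 + (-1) = 4 and det A = 5·(-1) - 0·0 = -5 - 0 = -5.
So p(s) = det(sI - A) = s^2 - 4s - 5.
Factor s^2 - 4s - 5: two numbers with sum 4 and product -5 are 5 and -1, so s^2 - 4s - 5 = (s - 5)(s + 1).
Hence p(s) = (s - 5) (s + 1), with roots -1, 5.
At least one eigenvalue has non-negative real part, so the system is not asymptotically stable.

-1, 5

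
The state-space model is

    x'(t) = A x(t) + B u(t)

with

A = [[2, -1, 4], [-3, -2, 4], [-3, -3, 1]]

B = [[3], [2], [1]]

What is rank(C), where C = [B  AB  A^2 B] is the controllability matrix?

3

AB = [[8], [-9], [-14]]
A^2B = [[-31], [-62], [-11]]
Controllability matrix C = [B  AB  A^2B] = [[3, 8, -31], [2, -9, -62], [1, -14, -11]]
det(C) = 3·((-9)·(-11) - (-62)·(-14)) - 8·(2·(-11) - (-62)·1) + (-31)·(2·(-14) - (-9)·1) = 3·(-769) - 8·40 + (-31)·(-19) = -2038 ≠ 0, so rank(C) = 3.
rank(C) = 3 = n, so the pair (A, B) is completely controllable.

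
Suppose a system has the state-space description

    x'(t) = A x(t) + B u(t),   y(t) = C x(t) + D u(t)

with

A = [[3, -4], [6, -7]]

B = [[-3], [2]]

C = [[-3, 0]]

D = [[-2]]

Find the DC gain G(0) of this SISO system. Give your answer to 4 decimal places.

27.0000

G(0) = C(-A)^{-1}B + D = -C A^{-1} B + D.
det A = 3, so A^{-1} = (1/3)·adj(A) = [[-7/3, 4/3], [-2, 1]]
A^{-1} B = [29/3, 8]^T
C A^{-1} B = -29
G(0) = D - C A^{-1} B = -2 - (-29) = 27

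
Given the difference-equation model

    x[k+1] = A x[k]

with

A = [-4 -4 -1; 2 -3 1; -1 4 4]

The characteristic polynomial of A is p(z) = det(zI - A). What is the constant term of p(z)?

-95

Expand det(zI - A) for the 3×3 matrix.
p(z) = z^3 + 3z^2 - 13z - 95.
(Check: constant term = det(-A) = (-1)^3 det A = -95; coefficient of z^2 = -tr A = 3.)
The constant term is -95.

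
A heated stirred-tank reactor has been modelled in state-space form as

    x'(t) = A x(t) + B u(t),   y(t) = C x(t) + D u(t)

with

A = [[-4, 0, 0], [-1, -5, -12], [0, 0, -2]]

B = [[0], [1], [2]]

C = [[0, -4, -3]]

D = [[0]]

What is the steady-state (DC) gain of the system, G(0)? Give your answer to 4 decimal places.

G(0) = C(-A)^{-1}B + D = -C A^{-1} B + D.
det A = -40, so A^{-1} = (1/-40)·adj(A) = [[-1/4, 0, 0], [1/20, -1/5, 6/5], [0, 0, -1/2]]
A^{-1} B = [0, 11/5, -1]^T
C A^{-1} B = -29/5
G(0) = D - C A^{-1} B = 0 - (-29/5) = 29/5 ≈ 5.8000

5.8000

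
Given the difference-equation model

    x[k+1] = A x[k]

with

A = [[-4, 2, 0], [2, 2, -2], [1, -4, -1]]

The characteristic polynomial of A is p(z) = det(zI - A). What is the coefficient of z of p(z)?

-18

Expand det(zI - A) for the 3×3 matrix.
p(z) = z^3 + 3z^2 - 18z - 40.
(Check: constant term = det(-A) = (-1)^3 det A = -40; coefficient of z^2 = -tr A = 3.)
The coefficient of z is -18.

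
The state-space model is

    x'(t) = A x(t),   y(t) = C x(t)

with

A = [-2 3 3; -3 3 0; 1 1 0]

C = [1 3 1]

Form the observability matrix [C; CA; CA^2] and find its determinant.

-1382

CA = [[-10, 13, 3]]
CA^2 = [[-16, 12, -30]]
Observability matrix O = [C; CA; CA^2] = [[1, 3, 1], [-10, 13, 3], [-16, 12, -30]]
Expanding along the first row, det(O) = 1·(13·(-30) - 3·12) - 3·((-10)·(-30) - 3·(-16)) + 1·((-10)·12 - 13·(-16)) = 1·(-426) - 3·348 + 1·88 = -1382
Since det(O) ≠ 0, rank(O) = 3 and the system is completely observable.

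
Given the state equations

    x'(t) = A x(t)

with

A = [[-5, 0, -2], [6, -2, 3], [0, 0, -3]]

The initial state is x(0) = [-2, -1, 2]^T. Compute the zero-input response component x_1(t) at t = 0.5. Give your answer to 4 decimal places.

det(sI - A) = s^3 - (tr A)s^2 + (M11 + M22 + M33)s - det A, where Mii is the 2×2 principal minor of A obtained by deleting row i and column i.
tr A = (-5) + (-2) + (-3) = -10; M11 = (-2)·(-3) - 3·0 = 6 - 0 = 6; M22 = (-5)·(-3) - (-2)·0 = 15 - 0 = 15; M33 = (-5)·(-2) - 0·6 = 10 - 0 = 10; sum of minors = 31.
det A = (-5)·((-2)·(-3) - 3·0) - 0·(6·(-3) - 3·0) + (-2)·(6·0 - (-2)·0) = (-5)·6 - 0·(-18) + (-2)·0 = -30.
So p(s) = det(sI - A) = s^3 + 10s^2 + 31s + 30.
Rational-root test: any integer root divides 30. Testing small divisors, s = -2 works: p(-2) = -8 + 40 + (-62) + 30 = 0, so (s + 2) is a factor.
Dividing, p(s) = (s + 2)(s^2 + 8s + 15).
Factor s^2 + 8s + 15: two numbers with sum -8 and product 15 are -3 and -5, so s^2 + 8s + 15 = (s + 3)(s + 5).
Hence p(s) = (s + 2) (s + 3) (s + 5), with roots -5, -3, -2.
The eigenvalues -5, -3, -2 are distinct and real, so A is diagonalisable and x(t) = e^{At} x(0) = V diag(e^{λ_i t}) V^{-1} x(0), where the columns of V are the eigenvectors.
λ = -5: A - (-5)I = [[0, 0, -2], [6, 3, 3], [0, 0, 2]]. v must be orthogonal to every row; (row 1) × (row 2) = [6, -12, 0], so take v_1 = [1, -2, 0]^T.
λ = -3: A - (-3)I = [[-2, 0, -2], [6, 1, 3], [0, 0, 0]]. v must be orthogonal to every row; (row 1) × (row 2) = [2, -6, -2], so take v_2 = [-1, 3, 1]^T.
λ = -2: A - (-2)I = [[-3, 0, -2], [6, 0, 3], [0, 0, -1]]. v must be orthogonal to every row; (row 1) × (row 2) = [0, -3, 0], so take v_3 = [0, -1, 0]^T.
V = [v_1 v_2 v_3] = [[1, -1, 0], [-2, 3, -1], [0, 1, 0]] has det V = 1, so V^{-1} = adj(V)/det V = [[1, 0, 1], [0, 0, 1], [-2, -1, 1]].
Modal coordinates z(0) = V^{-1} x(0): 1·(-2) + 0·(-1) + 1·2 = 0; 0·(-2) + 0·(-1) + 1·2 = 2; (-2)·(-2) + (-1)·(-1) + 1·2 = 7; so z(0) = [0, 2, 7]^T.
x_1(t) = Σ_i (v_i)_1 · z_i(0) · e^{λ_i t} (row 1 of V times the modal terms).
x_1(0.5) = 1·0·e^{-5·0.5} + (-1)·2·e^{-3·0.5} + 0·7·e^{-2·0.5} = 0·0.082085 + (-2)·0.223130 + 0·0.367879 = -0.4463.

-0.4463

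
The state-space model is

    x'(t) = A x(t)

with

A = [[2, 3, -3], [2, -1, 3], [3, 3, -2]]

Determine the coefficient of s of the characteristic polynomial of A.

Expand det(sI - A) for the 3×3 matrix.
p(s) = s^3 + s^2 - 10s + 2.
(Check: constant term = det(-A) = (-1)^3 det A = 2; coefficient of s^2 = -tr A = 1.)
The coefficient of s is -10.

-10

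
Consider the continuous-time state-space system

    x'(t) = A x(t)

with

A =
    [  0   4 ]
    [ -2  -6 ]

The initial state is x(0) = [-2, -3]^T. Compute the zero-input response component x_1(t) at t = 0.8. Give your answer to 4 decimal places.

det(sI - A) = s^2 - (tr A)s + det A, with tr A = 0 + (-6) = -6 and det A = 0·(-6) - 4·(-2) = 0 - (-8) = 8.
So p(s) = det(sI - A) = s^2 + 6s + 8.
Factor s^2 + 6s + 8: two numbers with sum -6 and product 8 are -2 and -4, so s^2 + 6s + 8 = (s + 2)(s + 4).
Hence p(s) = (s + 2) (s + 4), with roots -4, -2.
The eigenvalues -4, -2 are distinct and real, so A is diagonalisable and x(t) = e^{At} x(0) = V diag(e^{λ_i t}) V^{-1} x(0), where the columns of V are the eigenvectors.
λ = -4: A - (-4)I = [[4, 4], [-2, -2]]. Row 1 gives 4·v1 + 4·v2 = 0, so take v_1 = [1, -1]^T.
λ = -2: A - (-2)I = [[2, 4], [-2, -4]]. Row 1 gives 2·v1 + 4·v2 = 0, so take v_2 = [2, -1]^T.
V = [v_1 v_2] = [[1, 2], [-1, -1]] has det V = 1, so V^{-1} = adj(V)/det V = [[-1, -2], [1, 1]].
Modal coordinates z(0) = V^{-1} x(0): (-1)·(-2) + (-2)·(-3) = 8; 1·(-2) + 1·(-3) = -5; so z(0) = [8, -5]^T.
x_1(t) = Σ_i (v_i)_1 · z_i(0) · e^{λ_i t} (row 1 of V times the modal terms).
x_1(0.8) = 1·8·e^{-4·0.8} + 2·(-5)·e^{-2·0.8} = 8·0.040762 + (-10)·0.201897 = -1.6929.

-1.6929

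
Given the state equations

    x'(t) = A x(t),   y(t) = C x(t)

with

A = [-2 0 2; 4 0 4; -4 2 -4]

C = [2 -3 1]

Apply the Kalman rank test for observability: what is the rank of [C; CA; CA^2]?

3

CA = [[-20, 2, -12]]
CA^2 = [[96, -24, 16]]
Observability matrix O = [C; CA; CA^2] = [[2, -3, 1], [-20, 2, -12], [96, -24, 16]]
det(O) = 2·(2·16 - (-12)·(-24)) - (-3)·((-20)·16 - (-12)·96) + 1·((-20)·(-24) - 2·96) = 2·(-256) - (-3)·832 + 1·288 = 2272 ≠ 0, so rank(O) = 3.
rank(O) = 3 = n, so the pair (A, C) is completely observable.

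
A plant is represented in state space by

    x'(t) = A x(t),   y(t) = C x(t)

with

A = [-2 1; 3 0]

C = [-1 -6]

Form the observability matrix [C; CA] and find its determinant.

CA = [[-16, -1]]
Observability matrix O = [C; CA] = [[-1, -6], [-16, -1]]
det(O) = (-1)·(-1) - (-6)·(-16) = 1 - 96 = -95
Since det(O) ≠ 0, rank(O) = 2 and the system is completely observable.

-95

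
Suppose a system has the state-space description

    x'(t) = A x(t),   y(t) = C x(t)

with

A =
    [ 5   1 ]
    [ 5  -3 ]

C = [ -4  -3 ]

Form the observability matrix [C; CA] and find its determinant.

CA = [[-35, 5]]
Observability matrix O = [C; CA] = [[-4, -3], [-35, 5]]
det(O) = (-4)·5 - (-3)·(-35) = -20 - 105 = -125
Since det(O) ≠ 0, rank(O) = 2 and the system is completely observable.

-125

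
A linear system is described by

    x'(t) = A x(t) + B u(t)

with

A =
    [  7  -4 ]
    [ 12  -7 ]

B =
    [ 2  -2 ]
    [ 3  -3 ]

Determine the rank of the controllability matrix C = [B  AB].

AB = [[2, -2], [3, -3]]
Controllability matrix C = [B  AB] = [[2, -2, 2, -2], [3, -3, 3, -3]]
Every column of C is a scalar multiple of column 1 = [2, 3] (multipliers 1, -1, 1, -1), so the columns span a one-dimensional space.
C ≠ 0, hence rank(C) = 1.
rank(C) = 1 < n = 2, so the pair (A, B) is not completely controllable.

1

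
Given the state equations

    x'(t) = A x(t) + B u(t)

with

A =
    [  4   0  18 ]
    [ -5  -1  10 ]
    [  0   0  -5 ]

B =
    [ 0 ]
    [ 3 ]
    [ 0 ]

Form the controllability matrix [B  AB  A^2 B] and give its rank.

AB = [[0], [-3], [0]]
A^2B = [[0], [3], [0]]
Controllability matrix C = [B  AB  A^2B] = [[0, 0, 0], [3, -3, 3], [0, 0, 0]]
Every column of C is a scalar multiple of column 1 = [0, 3, 0] (multipliers 1, -1, 1), so the columns span a one-dimensional space.
C ≠ 0, hence rank(C) = 1.
rank(C) = 1 < n = 3, so the pair (A, B) is not completely controllable.

1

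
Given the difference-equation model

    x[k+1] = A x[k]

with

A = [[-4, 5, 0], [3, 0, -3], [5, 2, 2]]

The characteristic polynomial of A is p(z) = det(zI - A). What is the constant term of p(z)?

129

Expand det(zI - A) for the 3×3 matrix.
p(z) = z^3 + 2z^2 - 17z + 129.
(Check: constant term = det(-A) = (-1)^3 det A = 129; coefficient of z^2 = -tr A = 2.)
The constant term is 129.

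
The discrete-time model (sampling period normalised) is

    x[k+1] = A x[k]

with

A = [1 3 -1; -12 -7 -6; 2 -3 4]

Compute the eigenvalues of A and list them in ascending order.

-4, -1, 3

det(zI - A) = z^3 - (tr A)z^2 + (M11 + M22 + M33)z - det A, where Mii is the 2×2 principal minor of A obtained by deleting row i and column i.
tr A = 1 + (-7) + 4 = -2; M11 = (-7)·4 - (-6)·(-3) = -28 - 18 = -46; M22 = 1·4 - (-1)·2 = 4 - (-2) = 6; M33 = 1·(-7) - 3·(-12) = -7 - (-36) = 29; sum of minors = -11.
det A = 1·((-7)·4 - (-6)·(-3)) - 3·((-12)·4 - (-6)·2) + (-1)·((-12)·(-3) - (-7)·2) = 1·(-46) - 3·(-36) + (-1)·50 = 12.
So p(z) = det(zI - A) = z^3 + 2z^2 - 11z - 12.
Rational-root test: any integer root divides -12. Testing small divisors, z = -1 works: p(-1) = -1 + 2 + 11 + (-12) = 0, so (z + 1) is a factor.
Dividing, p(z) = (z + 1)(z^2 + z - 12).
Factor z^2 + z - 12: two numbers with sum -1 and product -12 are 3 and -4, so z^2 + z - 12 = (z - 3)(z + 4).
Hence p(z) = (z - 3) (z + 1) (z + 4), with roots -4, -1, 3.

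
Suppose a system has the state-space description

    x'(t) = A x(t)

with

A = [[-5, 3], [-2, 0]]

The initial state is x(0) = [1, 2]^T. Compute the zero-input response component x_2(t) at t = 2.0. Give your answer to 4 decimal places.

0.0683

det(sI - A) = s^2 - (tr A)s + det A, with tr A = (-5) + 0 = -5 and det A = (-5)·0 - 3·(-2) = 0 - (-6) = 6.
So p(s) = det(sI - A) = s^2 + 5s + 6.
Factor s^2 + 5s + 6: two numbers with sum -5 and product 6 are -2 and -3, so s^2 + 5s + 6 = (s + 2)(s + 3).
Hence p(s) = (s + 2) (s + 3), with roots -3, -2.
The eigenvalues -3, -2 are distinct and real, so A is diagonalisable and x(t) = e^{At} x(0) = V diag(e^{λ_i t}) V^{-1} x(0), where the columns of V are the eigenvectors.
λ = -3: A - (-3)I = [[-2, 3], [-2, 3]]. Row 1 gives (-2)·v1 + 3·v2 = 0, so take v_1 = [3, 2]^T.
λ = -2: A - (-2)I = [[-3, 3], [-2, 2]]. Row 1 gives (-3)·v1 + 3·v2 = 0, so take v_2 = [1, 1]^T.
V = [v_1 v_2] = [[3, 1], [2, 1]] has det V = 1, so V^{-1} = adj(V)/det V = [[1, -1], [-2, 3]].
Modal coordinates z(0) = V^{-1} x(0): 1·1 + (-1)·2 = -1; (-2)·1 + 3·2 = 4; so z(0) = [-1, 4]^T.
x_2(t) = Σ_i (v_i)_2 · z_i(0) · e^{λ_i t} (row 2 of V times the modal terms).
x_2(2.0) = 2·(-1)·e^{-3·2.0} + 1·4·e^{-2·2.0} = (-2)·0.002479 + 4·0.018316 = 0.0683.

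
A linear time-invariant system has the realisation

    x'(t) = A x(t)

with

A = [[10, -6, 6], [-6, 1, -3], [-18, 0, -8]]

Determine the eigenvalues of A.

-2, 1, 4

det(sI - A) = s^3 - (tr A)s^2 + (M11 + M22 + M33)s - det A, where Mii is the 2×2 principal minor of A obtained by deleting row i and column i.
tr A = 10 + 1 + (-8) = 3; M11 = 1·(-8) - (-3)·0 = -8 - 0 = -8; M22 = 10·(-8) - 6·(-18) = -80 - (-108) = 28; M33 = 10·1 - (-6)·(-6) = 10 - 36 = -26; sum of minors = -6.
det A = 10·(1·(-8) - (-3)·0) - (-6)·((-6)·(-8) - (-3)·(-18)) + 6·((-6)·0 - 1·(-18)) = 10·(-8) - (-6)·(-6) + 6·18 = -8.
So p(s) = det(sI - A) = s^3 - 3s^2 - 6s + 8.
Rational-root test: any integer root divides 8. Testing small divisors, s = 1 works: p(1) = 1 + (-3) + (-6) + 8 = 0, so (s - 1) is a factor.
Dividing, p(s) = (s - 1)(s^2 - 2s - 8).
Factor s^2 - 2s - 8: two numbers with sum 2 and product -8 are 4 and -2, so s^2 - 2s - 8 = (s - 4)(s + 2).
Hence p(s) = (s - 4) (s - 1) (s + 2), with roots -2, 1, 4.
At least one eigenvalue has non-negative real part, so the system is not asymptotically stable.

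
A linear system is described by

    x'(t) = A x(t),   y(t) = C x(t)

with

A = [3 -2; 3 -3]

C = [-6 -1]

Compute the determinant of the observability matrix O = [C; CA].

CA = [[-21, 15]]
Observability matrix O = [C; CA] = [[-6, -1], [-21, 15]]
det(O) = (-6)·15 - (-1)·(-21) = -90 - 21 = -111
Since det(O) ≠ 0, rank(O) = 2 and the system is completely observable.

-111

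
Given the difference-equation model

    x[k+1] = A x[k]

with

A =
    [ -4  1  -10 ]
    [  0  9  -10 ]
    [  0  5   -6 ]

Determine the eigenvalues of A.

det(zI - A) = z^3 - (tr A)z^2 + (M11 + M22 + M33)z - det A, where Mii is the 2×2 principal minor of A obtained by deleting row i and column i.
tr A = (-4) + 9 + (-6) = -1; M11 = 9·(-6) - (-10)·5 = -54 - (-50) = -4; M22 = (-4)·(-6) - (-10)·0 = 24 - 0 = 24; M33 = (-4)·9 - 1·0 = -36 - 0 = -36; sum of minors = -16.
det A = (-4)·(9·(-6) - (-10)·5) - 1·(0·(-6) - (-10)·0) + (-10)·(0·5 - 9·0) = (-4)·(-4) - 1·0 + (-10)·0 = 16.
So p(z) = det(zI - A) = z^3 + z^2 - 16z - 16.
Rational-root test: any integer root divides -16. Testing small divisors, z = -1 works: p(-1) = -1 + 1 + 16 + (-16) = 0, so (z + 1) is a factor.
Dividing, p(z) = (z + 1)(z^2 - 16).
Factor z^2 - 16: two numbers with sum 0 and product -16 are 4 and -4, so z^2 - 16 = (z - 4)(z + 4).
Hence p(z) = (z - 4) (z + 1) (z + 4), with roots -4, -1, 4.

-4, -1, 4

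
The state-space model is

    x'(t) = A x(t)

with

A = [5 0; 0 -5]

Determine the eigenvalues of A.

det(sI - A) = s^2 - (tr A)s + det A, with tr A = 5 + (-5) = 0 and det A = 5·(-5) - 0·0 = -25 - 0 = -25.
So p(s) = det(sI - A) = s^2 - 25.
Factor s^2 - 25: two numbers with sum 0 and product -25 are 5 and -5, so s^2 - 25 = (s - 5)(s + 5).
Hence p(s) = (s - 5) (s + 5), with roots -5, 5.
At least one eigenvalue has non-negative real part, so the system is not asymptotically stable.

-5, 5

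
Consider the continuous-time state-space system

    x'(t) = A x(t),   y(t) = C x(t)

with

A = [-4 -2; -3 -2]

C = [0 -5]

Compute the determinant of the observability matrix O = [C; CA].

CA = [[15, 10]]
Observability matrix O = [C; CA] = [[0, -5], [15, 10]]
det(O) = 0·10 - (-5)·15 = 0 - (-75) = 75
Since det(O) ≠ 0, rank(O) = 2 and the system is completely observable.

75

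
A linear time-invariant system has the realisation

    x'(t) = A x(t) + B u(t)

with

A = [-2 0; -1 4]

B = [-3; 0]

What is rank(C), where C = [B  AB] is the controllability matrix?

AB = [[6], [3]]
Controllability matrix C = [B  AB] = [[-3, 6], [0, 3]]
det(C) = (-3)·3 - 6·0 = -9 - 0 = -9 ≠ 0, so rank(C) = 2.
rank(C) = 2 = n, so the pair (A, B) is completely controllable.

2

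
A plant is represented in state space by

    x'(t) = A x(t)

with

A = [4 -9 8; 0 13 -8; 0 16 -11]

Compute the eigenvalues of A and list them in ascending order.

det(sI - A) = s^3 - (tr A)s^2 + (M11 + M22 + M33)s - det A, where Mii is the 2×2 principal minor of A obtained by deleting row i and column i.
tr A = 4 + 13 + (-11) = 6; M11 = 13·(-11) - (-8)·16 = -143 - (-128) = -15; M22 = 4·(-11) - 8·0 = -44 - 0 = -44; M33 = 4·13 - (-9)·0 = 52 - 0 = 52; sum of minors = -7.
det A = 4·(13·(-11) - (-8)·16) - (-9)·(0·(-11) - (-8)·0) + 8·(0·16 - 13·0) = 4·(-15) - (-9)·0 + 8·0 = -60.
So p(s) = det(sI - A) = s^3 - 6s^2 - 7s + 60.
Rational-root test: any integer root divides 60. Testing small divisors, s = -3 works: p(-3) = -27 + (-54) + 21 + 60 = 0, so (s + 3) is a factor.
Dividing, p(s) = (s + 3)(s^2 - 9s + 20).
Factor s^2 - 9s + 20: two numbers with sum 9 and product 20 are 5 and 4, so s^2 - 9s + 20 = (s - 5)(s - 4).
Hence p(s) = (s - 5) (s - 4) (s + 3), with roots -3, 4, 5.
At least one eigenvalue has non-negative real part, so the system is not asymptotically stable.

-3, 4, 5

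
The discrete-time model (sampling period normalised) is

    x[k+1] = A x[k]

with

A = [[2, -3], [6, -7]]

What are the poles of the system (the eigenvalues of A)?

det(zI - A) = z^2 - (tr A)z + det A, with tr A = 2 + (-7) = -5 and det A = 2·(-7) - (-3)·6 = -14 - (-18) = 4.
So p(z) = det(zI - A) = z^2 + 5z + 4.
Factor z^2 + 5z + 4: two numbers with sum -5 and product 4 are -1 and -4, so z^2 + 5z + 4 = (z + 1)(z + 4).
Hence p(z) = (z + 1) (z + 4), with roots -4, -1.

-4, -1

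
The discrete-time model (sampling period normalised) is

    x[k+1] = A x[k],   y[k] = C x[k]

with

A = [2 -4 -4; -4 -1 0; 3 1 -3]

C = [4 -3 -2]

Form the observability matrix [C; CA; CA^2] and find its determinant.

CA = [[14, -15, -10]]
CA^2 = [[58, -51, -26]]
Observability matrix O = [C; CA; CA^2] = [[4, -3, -2], [14, -15, -10], [58, -51, -26]]
Expanding along the first row, det(O) = 4·((-15)·(-26) - (-10)·(-51)) - (-3)·(14·(-26) - (-10)·58) + (-2)·(14·(-51) - (-15)·58) = 4·(-120) - (-3)·216 + (-2)·156 = -144
Since det(O) ≠ 0, rank(O) = 3 and the system is completely observable.

-144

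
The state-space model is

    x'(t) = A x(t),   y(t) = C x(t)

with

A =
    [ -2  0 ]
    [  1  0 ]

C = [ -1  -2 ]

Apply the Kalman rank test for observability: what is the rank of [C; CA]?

1

CA = [[0, 0]]
Observability matrix O = [C; CA] = [[-1, -2], [0, 0]]
Every row of O is a scalar multiple of row 1 = [-1, -2] (multipliers 1, 0), so the rows span a one-dimensional space.
O ≠ 0, hence rank(O) = 1.
rank(O) = 1 < n = 2, so the pair (A, C) is not completely observable.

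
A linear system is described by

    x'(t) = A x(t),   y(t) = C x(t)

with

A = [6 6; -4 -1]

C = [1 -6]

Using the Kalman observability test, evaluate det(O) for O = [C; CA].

CA = [[30, 12]]
Observability matrix O = [C; CA] = [[1, -6], [30, 12]]
det(O) = 1·12 - (-6)·30 = 12 - (-180) = 192
Since det(O) ≠ 0, rank(O) = 2 and the system is completely observable.

192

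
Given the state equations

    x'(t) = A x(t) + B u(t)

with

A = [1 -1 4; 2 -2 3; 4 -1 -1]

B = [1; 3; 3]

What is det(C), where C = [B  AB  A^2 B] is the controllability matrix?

-734

AB = [[10], [5], [-2]]
A^2B = [[-3], [4], [37]]
Controllability matrix C = [B  AB  A^2B] = [[1, 10, -3], [3, 5, 4], [3, -2, 37]]
Expanding along the first row, det(C) = 1·(5·37 - 4·(-2)) - 10·(3·37 - 4·3) + (-3)·(3·(-2) - 5·3) = 1·193 - 10·99 + (-3)·(-21) = -734
Since det(C) ≠ 0, rank(C) = 3 and the system is completely controllable.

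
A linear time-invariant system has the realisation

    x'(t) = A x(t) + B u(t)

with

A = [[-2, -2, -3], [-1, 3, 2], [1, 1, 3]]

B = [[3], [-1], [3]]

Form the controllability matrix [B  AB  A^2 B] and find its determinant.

AB = [[-13], [0], [11]]
A^2B = [[-7], [35], [20]]
Controllability matrix C = [B  AB  A^2B] = [[3, -13, -7], [-1, 0, 35], [3, 11, 20]]
Expanding along the first row, det(C) = 3·(0·20 - 35·11) - (-13)·((-1)·20 - 35·3) + (-7)·((-1)·11 - 0·3) = 3·(-385) - (-13)·(-125) + (-7)·(-11) = -2703
Since det(C) ≠ 0, rank(C) = 3 and the system is completely controllable.

-2703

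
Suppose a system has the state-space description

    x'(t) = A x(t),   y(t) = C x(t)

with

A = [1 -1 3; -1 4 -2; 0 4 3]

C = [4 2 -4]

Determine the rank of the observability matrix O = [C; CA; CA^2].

CA = [[2, -12, -4]]
CA^2 = [[14, -66, 18]]
Observability matrix O = [C; CA; CA^2] = [[4, 2, -4], [2, -12, -4], [14, -66, 18]]
det(O) = 4·((-12)·18 - (-4)·(-66)) - 2·(2·18 - (-4)·14) + (-4)·(2·(-66) - (-12)·14) = 4·(-480) - 2·92 + (-4)·36 = -2248 ≠ 0, so rank(O) = 3.
rank(O) = 3 = n, so the pair (A, C) is completely observable.

3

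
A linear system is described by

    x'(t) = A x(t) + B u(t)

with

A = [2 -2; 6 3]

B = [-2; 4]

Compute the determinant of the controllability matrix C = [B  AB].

AB = [[-12], [0]]
Controllability matrix C = [B  AB] = [[-2, -12], [4, 0]]
det(C) = (-2)·0 - (-12)·4 = 0 - (-48) = 48
Since det(C) ≠ 0, rank(C) = 2 and the system is completely controllable.

48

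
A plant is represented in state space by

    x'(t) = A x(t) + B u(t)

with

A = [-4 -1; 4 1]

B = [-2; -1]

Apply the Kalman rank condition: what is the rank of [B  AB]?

AB = [[9], [-9]]
Controllability matrix C = [B  AB] = [[-2, 9], [-1, -9]]
det(C) = (-2)·(-9) - 9·(-1) = 18 - (-9) = 27 ≠ 0, so rank(C) = 2.
rank(C) = 2 = n, so the pair (A, B) is completely controllable.

2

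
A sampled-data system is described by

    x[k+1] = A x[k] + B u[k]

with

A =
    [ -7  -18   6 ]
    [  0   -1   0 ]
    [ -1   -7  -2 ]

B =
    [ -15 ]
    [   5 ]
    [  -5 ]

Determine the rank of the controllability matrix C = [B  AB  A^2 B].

2

AB = [[-15], [-5], [-10]]
A^2B = [[135], [5], [70]]
Controllability matrix C = [B  AB  A^2B] = [[-15, -15, 135], [5, -5, 5], [-5, -10, 70]]
The rows r1, r2, r3 of C are linearly dependent: -r1 - r2 + 2·r3 = 0 (check each entry), so rank(C) ≤ 2.
The 2×2 minor from rows 1, 2, columns 1, 2 is (-15)·(-5) - (-15)·5 = 75 - (-75) = 150 ≠ 0, so rank(C) = 2.
rank(C) = 2 < n = 3, so the pair (A, B) is not completely controllable.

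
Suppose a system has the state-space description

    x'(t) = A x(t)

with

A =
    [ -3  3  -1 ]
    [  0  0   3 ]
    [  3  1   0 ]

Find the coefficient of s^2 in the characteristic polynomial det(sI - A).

3

Expand det(sI - A) for the 3×3 matrix.
p(s) = s^3 + 3s^2 - 36.
(Check: constant term = det(-A) = (-1)^3 det A = -36; coefficient of s^2 = -tr A = 3.)
The coefficient of s^2 is 3.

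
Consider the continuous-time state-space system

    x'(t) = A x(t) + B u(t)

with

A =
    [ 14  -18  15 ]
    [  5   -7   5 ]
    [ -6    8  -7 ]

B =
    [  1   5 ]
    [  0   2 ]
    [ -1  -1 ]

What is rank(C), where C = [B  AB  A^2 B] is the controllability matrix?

2

AB = [[-1, 19], [0, 6], [1, -7]]
A^2B = [[1, 53], [0, 18], [-1, -17]]
Controllability matrix C = [B  AB  A^2B] = [[1, 5, -1, 19, 1, 53], [0, 2, 0, 6, 0, 18], [-1, -1, 1, -7, -1, -17]]
The rows r1, r2, r3 of C are linearly dependent: r1 - 2·r2 + r3 = 0 (check each entry), so rank(C) ≤ 2.
The 2×2 minor from rows 1, 2, columns 1, 2 is 1·2 - 5·0 = 2 - 0 = 2 ≠ 0, so rank(C) = 2.
rank(C) = 2 < n = 3, so the pair (A, B) is not completely controllable.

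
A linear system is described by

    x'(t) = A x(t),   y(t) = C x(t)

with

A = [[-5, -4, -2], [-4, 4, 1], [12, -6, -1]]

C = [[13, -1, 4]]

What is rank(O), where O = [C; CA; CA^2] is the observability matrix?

CA = [[-13, -80, -31]]
CA^2 = [[13, -82, -23]]
Observability matrix O = [C; CA; CA^2] = [[13, -1, 4], [-13, -80, -31], [13, -82, -23]]
The columns c1, c2, c3 of O are linearly dependent: -c1 - c2 + 3·c3 = 0 (check each entry), so rank(O) ≤ 2.
The 2×2 minor from rows 1, 2, columns 1, 2 is 13·(-80) - (-1)·(-13) = -1040 - 13 = -1053 ≠ 0, so rank(O) = 2.
rank(O) = 2 < n = 3, so the pair (A, C) is not completely observable.

2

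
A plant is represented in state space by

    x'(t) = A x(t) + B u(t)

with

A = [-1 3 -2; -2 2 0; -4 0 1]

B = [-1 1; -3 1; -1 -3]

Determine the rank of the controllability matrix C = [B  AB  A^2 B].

AB = [[-6, 8], [-4, 0], [3, -7]]
A^2B = [[-12, 6], [4, -16], [27, -39]]
Controllability matrix C = [B  AB  A^2B] = [[-1, 1, -6, 8, -12, 6], [-3, 1, -4, 0, 4, -16], [-1, -3, 3, -7, 27, -39]]
Take the 3×3 submatrix of C formed by columns 1, 2, 3: [[-1, 1, -6], [-3, 1, -4], [-1, -3, 3]]. Its determinant is (-1)·(1·3 - (-4)·(-3)) - 1·((-3)·3 - (-4)·(-1)) + (-6)·((-3)·(-3) - 1·(-1)) = (-1)·(-9) - 1·(-13) + (-6)·10 = -38 ≠ 0.
So rank(C) ≥ 3; since C has 3 rows, rank(C) = 3.
rank(C) = 3 = n, so the pair (A, B) is completely controllable.

3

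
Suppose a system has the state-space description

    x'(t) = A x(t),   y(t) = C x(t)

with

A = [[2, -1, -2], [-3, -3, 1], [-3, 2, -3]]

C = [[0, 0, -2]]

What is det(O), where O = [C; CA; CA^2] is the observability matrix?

CA = [[6, -4, 6]]
CA^2 = [[6, 18, -34]]
Observability matrix O = [C; CA; CA^2] = [[0, 0, -2], [6, -4, 6], [6, 18, -34]]
Expanding along the first row, det(O) = 0·((-4)·(-34) - 6·18) - 0·(6·(-34) - 6·6) + (-2)·(6·18 - (-4)·6) = 0·28 - 0·(-240) + (-2)·132 = -264
Since det(O) ≠ 0, rank(O) = 3 and the system is completely observable.

-264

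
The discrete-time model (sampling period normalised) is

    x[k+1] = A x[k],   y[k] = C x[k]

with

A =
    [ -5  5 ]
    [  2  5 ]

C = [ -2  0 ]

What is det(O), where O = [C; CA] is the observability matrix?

20

CA = [[10, -10]]
Observability matrix O = [C; CA] = [[-2, 0], [10, -10]]
det(O) = (-2)·(-10) - 0·10 = 20 - 0 = 20
Since det(O) ≠ 0, rank(O) = 2 and the system is completely observable.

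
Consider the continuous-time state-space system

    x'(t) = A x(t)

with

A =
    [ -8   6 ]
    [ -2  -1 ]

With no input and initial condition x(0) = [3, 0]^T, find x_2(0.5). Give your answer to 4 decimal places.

-0.3195

det(sI - A) = s^2 - (tr A)s + det A, with tr A = (-8) + (-1) = -9 and det A = (-8)·(-1) - 6·(-2) = 8 - (-12) = 20.
So p(s) = det(sI - A) = s^2 + 9s + 20.
Factor s^2 + 9s + 20: two numbers with sum -9 and product 20 are -4 and -5, so s^2 + 9s + 20 = (s + 4)(s + 5).
Hence p(s) = (s + 4) (s + 5), with roots -5, -4.
The eigenvalues -5, -4 are distinct and real, so A is diagonalisable and x(t) = e^{At} x(0) = V diag(e^{λ_i t}) V^{-1} x(0), where the columns of V are the eigenvectors.
λ = -5: A - (-5)I = [[-3, 6], [-2, 4]]. Row 1 gives (-3)·v1 + 6·v2 = 0, so take v_1 = [-2, -1]^T.
λ = -4: A - (-4)I = [[-4, 6], [-2, 3]]. Row 1 gives (-4)·v1 + 6·v2 = 0, so take v_2 = [3, 2]^T.
V = [v_1 v_2] = [[-2, 3], [-1, 2]] has det V = -1, so V^{-1} = adj(V)/det V = [[-2, 3], [-1, 2]].
Modal coordinates z(0) = V^{-1} x(0): (-2)·3 + 3·0 = -6; (-1)·3 + 2·0 = -3; so z(0) = [-6, -3]^T.
x_2(t) = Σ_i (v_i)_2 · z_i(0) · e^{λ_i t} (row 2 of V times the modal terms).
x_2(0.5) = (-1)·(-6)·e^{-5·0.5} + 2·(-3)·e^{-4·0.5} = 6·0.082085 + (-6)·0.135335 = -0.3195.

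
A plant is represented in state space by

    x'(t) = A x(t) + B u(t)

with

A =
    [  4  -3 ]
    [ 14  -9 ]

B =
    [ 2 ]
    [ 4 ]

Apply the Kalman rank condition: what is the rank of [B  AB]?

AB = [[-4], [-8]]
Controllability matrix C = [B  AB] = [[2, -4], [4, -8]]
Every column of C is a scalar multiple of column 1 = [2, 4] (multipliers 1, -2), so the columns span a one-dimensional space.
C ≠ 0, hence rank(C) = 1.
rank(C) = 1 < n = 2, so the pair (A, B) is not completely controllable.

1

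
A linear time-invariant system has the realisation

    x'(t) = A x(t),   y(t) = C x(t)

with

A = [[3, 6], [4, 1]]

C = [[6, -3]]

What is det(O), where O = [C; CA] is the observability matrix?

CA = [[6, 33]]
Observability matrix O = [C; CA] = [[6, -3], [6, 33]]
det(O) = 6·33 - (-3)·6 = 198 - (-18) = 216
Since det(O) ≠ 0, rank(O) = 2 and the system is completely observable.

216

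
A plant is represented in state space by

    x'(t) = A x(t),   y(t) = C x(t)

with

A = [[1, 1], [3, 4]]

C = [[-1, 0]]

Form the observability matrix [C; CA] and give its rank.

CA = [[-1, -1]]
Observability matrix O = [C; CA] = [[-1, 0], [-1, -1]]
det(O) = (-1)·(-1) - 0·(-1) = 1 - 0 = 1 ≠ 0, so rank(O) = 2.
rank(O) = 2 = n, so the pair (A, C) is completely observable.

2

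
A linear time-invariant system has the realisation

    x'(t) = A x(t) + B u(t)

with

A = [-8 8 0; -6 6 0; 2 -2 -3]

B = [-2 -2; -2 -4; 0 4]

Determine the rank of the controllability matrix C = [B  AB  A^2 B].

2

AB = [[0, -16], [0, -12], [0, -8]]
A^2B = [[0, 32], [0, 24], [0, 16]]
Controllability matrix C = [B  AB  A^2B] = [[-2, -2, 0, -16, 0, 32], [-2, -4, 0, -12, 0, 24], [0, 4, 0, -8, 0, 16]]
The rows r1, r2, r3 of C are linearly dependent: -2·r1 + 2·r2 + r3 = 0 (check each entry), so rank(C) ≤ 2.
The 2×2 minor from rows 1, 2, columns 1, 2 is (-2)·(-4) - (-2)·(-2) = 8 - 4 = 4 ≠ 0, so rank(C) = 2.
rank(C) = 2 < n = 3, so the pair (A, B) is not completely controllable.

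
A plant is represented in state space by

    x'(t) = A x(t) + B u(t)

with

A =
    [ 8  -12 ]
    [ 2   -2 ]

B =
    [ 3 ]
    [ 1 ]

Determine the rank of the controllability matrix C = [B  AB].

1

AB = [[12], [4]]
Controllability matrix C = [B  AB] = [[3, 12], [1, 4]]
Every column of C is a scalar multiple of column 1 = [3, 1] (multipliers 1, 4), so the columns span a one-dimensional space.
C ≠ 0, hence rank(C) = 1.
rank(C) = 1 < n = 2, so the pair (A, B) is not completely controllable.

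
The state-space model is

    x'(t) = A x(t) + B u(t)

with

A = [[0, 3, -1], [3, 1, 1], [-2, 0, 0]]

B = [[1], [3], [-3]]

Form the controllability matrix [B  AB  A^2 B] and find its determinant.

-433

AB = [[12], [3], [-2]]
A^2B = [[11], [37], [-24]]
Controllability matrix C = [B  AB  A^2B] = [[1, 12, 11], [3, 3, 37], [-3, -2, -24]]
Expanding along the first row, det(C) = 1·(3·(-24) - 37·(-2)) - 12·(3·(-24) - 37·(-3)) + 11·(3·(-2) - 3·(-3)) = 1·2 - 12·39 + 11·3 = -433
Since det(C) ≠ 0, rank(C) = 3 and the system is completely controllable.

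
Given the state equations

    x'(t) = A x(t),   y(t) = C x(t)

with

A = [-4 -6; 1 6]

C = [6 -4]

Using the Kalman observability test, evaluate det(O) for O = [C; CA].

-472

CA = [[-28, -60]]
Observability matrix O = [C; CA] = [[6, -4], [-28, -60]]
det(O) = 6·(-60) - (-4)·(-28) = -360 - 112 = -472
Since det(O) ≠ 0, rank(O) = 2 and the system is completely observable.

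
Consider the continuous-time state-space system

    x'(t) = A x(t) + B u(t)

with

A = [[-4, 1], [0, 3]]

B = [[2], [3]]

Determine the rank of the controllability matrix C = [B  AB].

AB = [[-5], [9]]
Controllability matrix C = [B  AB] = [[2, -5], [3, 9]]
det(C) = 2·9 - (-5)·3 = 18 - (-15) = 33 ≠ 0, so rank(C) = 2.
rank(C) = 2 = n, so the pair (A, B) is completely controllable.

2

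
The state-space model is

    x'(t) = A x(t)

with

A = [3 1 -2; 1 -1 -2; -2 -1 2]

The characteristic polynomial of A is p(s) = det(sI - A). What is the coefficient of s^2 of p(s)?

Expand det(sI - A) for the 3×3 matrix.
p(s) = s^3 - 4s^2 - 6s + 4.
(Check: constant term = det(-A) = (-1)^3 det A = 4; coefficient of s^2 = -tr A = -4.)
The coefficient of s^2 is -4.

-4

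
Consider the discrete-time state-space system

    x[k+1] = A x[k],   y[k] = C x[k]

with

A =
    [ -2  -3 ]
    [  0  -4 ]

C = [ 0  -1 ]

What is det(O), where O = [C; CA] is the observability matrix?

CA = [[0, 4]]
Observability matrix O = [C; CA] = [[0, -1], [0, 4]]
det(O) = 0·4 - (-1)·0 = 0 - 0 = 0
Since det(O) = 0, rank(O) < 2 and the system is not completely observable.

0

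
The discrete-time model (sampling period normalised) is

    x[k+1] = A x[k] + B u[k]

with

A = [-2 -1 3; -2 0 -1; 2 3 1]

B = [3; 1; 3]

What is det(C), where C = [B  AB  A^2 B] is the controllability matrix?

2398

AB = [[2], [-9], [12]]
A^2B = [[41], [-16], [-11]]
Controllability matrix C = [B  AB  A^2B] = [[3, 2, 41], [1, -9, -16], [3, 12, -11]]
Expanding along the first row, det(C) = 3·((-9)·(-11) - (-16)·12) - 2·(1·(-11) - (-16)·3) + 41·(1·12 - (-9)·3) = 3·291 - 2·37 + 41·39 = 2398
Since det(C) ≠ 0, rank(C) = 3 and the system is completely controllable.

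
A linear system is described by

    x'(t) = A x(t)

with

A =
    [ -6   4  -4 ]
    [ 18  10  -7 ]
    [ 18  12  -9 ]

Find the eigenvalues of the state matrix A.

-6, -2, 3

det(sI - A) = s^3 - (tr A)s^2 + (M11 + M22 + M33)s - det A, where Mii is the 2×2 principal minor of A obtained by deleting row i and column i.
tr A = (-6) + 10 + (-9) = -5; M11 = 10·(-9) - (-7)·12 = -90 - (-84) = -6; M22 = (-6)·(-9) - (-4)·18 = 54 - (-72) = 126; M33 = (-6)·10 - 4·18 = -60 - 72 = -132; sum of minors = -12.
det A = (-6)·(10·(-9) - (-7)·12) - 4·(18·(-9) - (-7)·18) + (-4)·(18·12 - 10·18) = (-6)·(-6) - 4·(-36) + (-4)·36 = 36.
So p(s) = det(sI - A) = s^3 + 5s^2 - 12s - 36.
Rational-root test: any integer root divides -36. Testing small divisors, s = -2 works: p(-2) = -8 + 20 + 24 + (-36) = 0, so (s + 2) is a factor.
Dividing, p(s) = (s + 2)(s^2 + 3s - 18).
Factor s^2 + 3s - 18: two numbers with sum -3 and product -18 are 3 and -6, so s^2 + 3s - 18 = (s - 3)(s + 6).
Hence p(s) = (s - 3) (s + 2) (s + 6), with roots -6, -2, 3.
At least one eigenvalue has non-negative real part, so the system is not asymptotically stable.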